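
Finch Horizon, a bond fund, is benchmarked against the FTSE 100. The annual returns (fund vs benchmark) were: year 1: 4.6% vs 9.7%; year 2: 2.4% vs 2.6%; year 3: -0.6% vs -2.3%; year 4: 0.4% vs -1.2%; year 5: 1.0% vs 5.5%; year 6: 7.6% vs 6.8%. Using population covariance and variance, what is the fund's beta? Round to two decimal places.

0.50

r̄p = 2.5667%,  r̄m = 3.5167%
Cov = Σ(rp − r̄p)(rm − r̄m) / 6 = 9.1306
Var(rm) = Σ(rm − r̄m)² / 6 = 18.3114
β = Cov / Var = 9.1306 / 18.3114 = 0.4986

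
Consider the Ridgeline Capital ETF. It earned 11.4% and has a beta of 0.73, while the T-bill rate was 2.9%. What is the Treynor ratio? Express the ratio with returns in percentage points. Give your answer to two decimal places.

Treynor = (Rp − Rf) / β = (11.4% − 2.9%) / 0.73 = 8.50 / 0.73 = 11.6438

11.64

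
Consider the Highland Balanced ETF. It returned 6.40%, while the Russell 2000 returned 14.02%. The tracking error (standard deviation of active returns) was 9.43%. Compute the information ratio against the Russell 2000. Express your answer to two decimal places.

-0.81

IR = (Rp − Rb) / TE = (6.40% − 14.02%) / 9.43% = -7.62% / 9.43% = -0.8081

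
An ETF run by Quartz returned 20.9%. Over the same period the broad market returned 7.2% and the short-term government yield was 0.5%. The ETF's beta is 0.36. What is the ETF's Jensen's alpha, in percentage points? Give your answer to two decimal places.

CAPM expected return = Rf + β(Rm − Rf) = 0.5% + 0.36 × (7.2% − 0.5%) = 0.5 + 0.36 × 6.70 = 2.9120%
Jensen's α = Rp − E[R] = 20.9% − 2.9120% = 17.9880

17.99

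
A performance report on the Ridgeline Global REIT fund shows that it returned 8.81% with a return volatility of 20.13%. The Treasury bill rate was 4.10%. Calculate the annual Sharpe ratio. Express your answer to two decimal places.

Sharpe = (Rp − Rf) / σp = (8.81% − 4.10%) / 20.13% = 4.71% / 20.13% = 0.2340

0.23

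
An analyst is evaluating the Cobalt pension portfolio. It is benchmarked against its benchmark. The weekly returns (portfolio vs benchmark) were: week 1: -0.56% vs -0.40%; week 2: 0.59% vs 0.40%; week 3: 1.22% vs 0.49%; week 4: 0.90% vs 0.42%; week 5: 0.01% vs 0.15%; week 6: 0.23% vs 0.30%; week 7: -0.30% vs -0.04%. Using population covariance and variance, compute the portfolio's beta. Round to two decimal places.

r̄p = 0.2986%,  r̄m = 0.1886%
Cov = Σ(rp − r̄p)(rm − r̄m) / 7 = 0.1606
Var(rm) = Σ(rm − r̄m)² / 7 = 0.0860
β = Cov / Var = 0.1606 / 0.0860 = 1.8674

1.87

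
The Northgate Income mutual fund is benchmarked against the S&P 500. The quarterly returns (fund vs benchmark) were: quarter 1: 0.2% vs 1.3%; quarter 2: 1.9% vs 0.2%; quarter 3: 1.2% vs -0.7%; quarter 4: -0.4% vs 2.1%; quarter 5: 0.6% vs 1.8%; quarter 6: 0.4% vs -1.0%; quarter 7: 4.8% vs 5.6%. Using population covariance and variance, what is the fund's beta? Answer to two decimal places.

r̄p = 1.2429%,  r̄m = 1.3286%
Cov = Σ(rp − r̄p)(rm − r̄m) / 7 = 2.1373
Var(rm) = Σ(rm − r̄m)² / 7 = 4.2678
β = Cov / Var = 2.1373 / 4.2678 = 0.5008

0.50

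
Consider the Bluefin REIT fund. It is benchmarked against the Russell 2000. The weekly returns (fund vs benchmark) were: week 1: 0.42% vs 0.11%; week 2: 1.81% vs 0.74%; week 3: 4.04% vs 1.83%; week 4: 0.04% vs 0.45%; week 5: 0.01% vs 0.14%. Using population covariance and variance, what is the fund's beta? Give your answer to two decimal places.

2.34

r̄p = 1.2640%,  r̄m = 0.6540%
Cov = Σ(rp − r̄p)(rm − r̄m) / 5 = 0.9330
Var(rm) = Σ(rm − r̄m)² / 5 = 0.3984
β = Cov / Var = 0.9330 / 0.3984 = 2.3419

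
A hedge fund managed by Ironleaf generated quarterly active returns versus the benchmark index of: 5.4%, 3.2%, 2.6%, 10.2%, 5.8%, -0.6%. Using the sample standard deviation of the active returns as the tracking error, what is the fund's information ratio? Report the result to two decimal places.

1.22

r̄ = (5.4 + 3.2 + 2.6 + 10.2 + 5.8 − 0.6) / 6 = 4.4333%
Sample σ = √[Σ(r − r̄)² / 5] = √[66.2733 / 5] = √13.2547 = 3.6407%
IR = r̄ / tracking error = 4.4333 / 3.6407 = 1.2177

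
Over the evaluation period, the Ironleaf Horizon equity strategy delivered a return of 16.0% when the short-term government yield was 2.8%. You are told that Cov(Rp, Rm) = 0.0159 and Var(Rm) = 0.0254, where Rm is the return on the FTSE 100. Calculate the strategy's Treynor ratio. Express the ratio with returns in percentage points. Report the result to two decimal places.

21.09

β = Cov / Var = 0.0159 / 0.0254 = 0.6260
Treynor = (Rp − Rf) / β = (16.0% − 2.8%) / 0.6260 = 13.20 / 0.6260 = 21.0863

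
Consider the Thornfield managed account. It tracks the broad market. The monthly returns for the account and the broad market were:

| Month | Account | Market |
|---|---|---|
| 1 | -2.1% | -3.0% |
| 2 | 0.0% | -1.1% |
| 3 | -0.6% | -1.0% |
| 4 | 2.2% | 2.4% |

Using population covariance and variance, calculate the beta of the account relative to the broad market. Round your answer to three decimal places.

0.782

r̄p = -0.1250%,  r̄m = -0.6750%
Cov = Σ(rp − r̄p)(rm − r̄m) / 4 = 2.9606
Var(rm) = Σ(rm − r̄m)² / 4 = 3.7869
β = Cov / Var = 2.9606 / 3.7869 = 0.7818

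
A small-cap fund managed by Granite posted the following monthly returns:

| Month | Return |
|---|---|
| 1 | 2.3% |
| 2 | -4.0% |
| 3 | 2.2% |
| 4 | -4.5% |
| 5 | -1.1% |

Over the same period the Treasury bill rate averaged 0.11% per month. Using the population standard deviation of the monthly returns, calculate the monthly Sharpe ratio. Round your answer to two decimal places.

μ = (2.3 − 4 + 2.2 − 4.5 − 1.1) / 5 = -1.0200%
Population σ = √[Σ(r − μ)² / 5] = √[42.3880 / 5] = √8.4776 = 2.9116%
Sharpe = (μ − rf) / σ = (-1.0200 − 0.11) / 2.9116 = -1.1300 / 2.9116 = -0.3881

-0.39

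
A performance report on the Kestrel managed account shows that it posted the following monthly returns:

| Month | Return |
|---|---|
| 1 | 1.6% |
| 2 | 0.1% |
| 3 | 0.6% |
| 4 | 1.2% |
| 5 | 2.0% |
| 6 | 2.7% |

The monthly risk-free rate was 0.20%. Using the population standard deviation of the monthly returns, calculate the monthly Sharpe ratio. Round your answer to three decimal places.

Mean return r̄ = 8.20 / 6 = 1.3667%
Σ(r − r̄)² = (1.6 − 1.3667)² + (0.1 − 1.3667)² + (0.6 − 1.3667)² + … = 4.4533
σ = √[4.4533 / 6] = 0.8615%
Sharpe = (r̄ − rf) / σ = (1.3667 − 0.2) / 0.8615 = 1.1667 / 0.8615 = 1.3543

1.354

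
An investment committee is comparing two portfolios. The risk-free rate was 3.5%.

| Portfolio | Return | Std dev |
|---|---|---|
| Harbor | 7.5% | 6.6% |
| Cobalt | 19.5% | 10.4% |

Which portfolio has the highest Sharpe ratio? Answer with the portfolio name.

Harbor: Sharpe ratio = (7.5% − 3.5%) / 6.6% = 0.606
Cobalt: Sharpe ratio = (19.5% − 3.5%) / 10.4% = 1.538
Highest: Cobalt (1.538).

Cobalt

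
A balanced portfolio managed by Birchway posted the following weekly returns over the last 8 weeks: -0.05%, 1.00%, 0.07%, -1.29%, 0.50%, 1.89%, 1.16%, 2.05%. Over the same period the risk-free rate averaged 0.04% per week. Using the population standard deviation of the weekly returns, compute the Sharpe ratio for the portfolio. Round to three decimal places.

0.608

r̄ = (-0.05 + 1 + 0.07 − 1.29 + 0.5 + 1.89 + 1.16 + 2.05) / 8 = 0.6663%
Population σ = √[Σ(r − r̄)² / 8] = √[8.4906 / 8] = √1.0613 = 1.0302%
Sharpe = (r̄ − rf) / σ = (0.6663 − 0.04) / 1.0302 = 0.6263 / 1.0302 = 0.6079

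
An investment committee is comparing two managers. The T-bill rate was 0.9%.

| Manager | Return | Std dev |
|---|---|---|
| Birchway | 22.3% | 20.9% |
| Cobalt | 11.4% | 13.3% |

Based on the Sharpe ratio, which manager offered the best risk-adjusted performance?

Birchway

Birchway: Sharpe ratio = (22.3% − 0.9%) / 20.9% = 1.024
Cobalt: Sharpe ratio = (11.4% − 0.9%) / 13.3% = 0.789
Highest: Birchway (1.024).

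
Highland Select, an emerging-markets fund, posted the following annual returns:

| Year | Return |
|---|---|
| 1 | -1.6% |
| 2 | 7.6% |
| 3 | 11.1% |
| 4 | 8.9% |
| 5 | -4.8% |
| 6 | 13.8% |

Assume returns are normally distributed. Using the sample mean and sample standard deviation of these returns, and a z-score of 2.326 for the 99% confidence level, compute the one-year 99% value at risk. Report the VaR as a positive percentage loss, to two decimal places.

r̄ = (-1.6 + 7.6 + 11.1 + 8.9 − 4.8 + 13.8) / 6 = 35.00 / 6 = 5.8333%
Sample std dev = √[272.0533 / 5] = 7.3764%
VaR = −(r̄ − z·σ) = −(5.8333 − 2.326 × 7.3764) = −(-11.3242) = 11.3242%

11.32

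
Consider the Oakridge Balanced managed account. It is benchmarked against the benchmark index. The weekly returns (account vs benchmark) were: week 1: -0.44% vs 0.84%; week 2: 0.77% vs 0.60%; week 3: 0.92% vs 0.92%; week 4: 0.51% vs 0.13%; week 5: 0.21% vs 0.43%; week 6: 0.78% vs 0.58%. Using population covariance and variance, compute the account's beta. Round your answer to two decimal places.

-0.14

r̄p = 0.4583%,  r̄m = 0.5833%
Cov = Σ(rp − r̄p)(rm − r̄m) / 6 = -0.0094
Var(rm) = Σ(rm − r̄m)² / 6 = 0.0681
β = Cov / Var = -0.0094 / 0.0681 = -0.1380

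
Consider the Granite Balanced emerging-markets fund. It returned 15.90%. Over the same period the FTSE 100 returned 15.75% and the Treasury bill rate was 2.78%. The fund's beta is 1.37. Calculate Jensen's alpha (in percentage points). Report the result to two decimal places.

-4.65

CAPM expected return = Rf + β(Rm − Rf) = 2.78% + 1.37 × (15.75% − 2.78%) = 2.78 + 1.37 × 12.97 = 20.5489%
Jensen's α = Rp − E[R] = 15.90% − 20.5489% = -4.6489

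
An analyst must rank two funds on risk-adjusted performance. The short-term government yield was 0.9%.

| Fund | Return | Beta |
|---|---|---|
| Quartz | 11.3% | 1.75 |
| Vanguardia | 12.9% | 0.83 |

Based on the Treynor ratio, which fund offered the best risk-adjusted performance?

Vanguardia

Quartz: Treynor = (11.3% − 0.9%) / 1.75 = 5.943
Vanguardia: Treynor = (12.9% − 0.9%) / 0.83 = 14.458
Highest: Vanguardia (14.458).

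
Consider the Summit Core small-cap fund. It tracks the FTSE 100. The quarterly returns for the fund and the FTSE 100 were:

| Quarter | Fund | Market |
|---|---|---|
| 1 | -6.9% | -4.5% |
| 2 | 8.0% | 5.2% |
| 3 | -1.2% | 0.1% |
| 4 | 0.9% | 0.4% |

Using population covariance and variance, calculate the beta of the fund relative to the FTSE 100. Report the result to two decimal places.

1.54

r̄p = 0.2000%,  r̄m = 0.3000%
Cov = Σ(rp − r̄p)(rm − r̄m) / 4 = 18.1625
Var(rm) = Σ(rm − r̄m)² / 4 = 11.7750
β = Cov / Var = 18.1625 / 11.7750 = 1.5425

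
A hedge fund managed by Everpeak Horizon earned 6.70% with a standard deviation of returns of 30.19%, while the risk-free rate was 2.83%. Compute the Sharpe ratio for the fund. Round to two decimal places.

0.13

Sharpe = (Rp − Rf) / σp = (6.70% − 2.83%) / 30.19% = 3.87% / 30.19% = 0.1282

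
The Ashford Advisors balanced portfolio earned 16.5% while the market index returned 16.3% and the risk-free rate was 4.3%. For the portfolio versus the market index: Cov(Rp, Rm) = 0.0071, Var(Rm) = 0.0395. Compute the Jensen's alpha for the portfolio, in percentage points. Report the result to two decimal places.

10.04

β = Cov / Var = 0.0071 / 0.0395 = 0.1797
E[R] = Rf + β(Rm − Rf) = 4.3% + 0.1797 × (16.3% − 4.3%) = 6.4564%
α = Rp − E[R] = 16.5% − 6.4564% = 10.0436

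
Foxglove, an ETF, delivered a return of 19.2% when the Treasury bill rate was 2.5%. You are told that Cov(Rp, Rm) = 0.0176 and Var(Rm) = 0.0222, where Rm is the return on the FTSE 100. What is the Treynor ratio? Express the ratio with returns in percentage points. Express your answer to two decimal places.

β = Cov / Var = 0.0176 / 0.0222 = 0.7928
Treynor = (Rp − Rf) / β = (19.2% − 2.5%) / 0.7928 = 16.70 / 0.7928 = 21.0646

21.06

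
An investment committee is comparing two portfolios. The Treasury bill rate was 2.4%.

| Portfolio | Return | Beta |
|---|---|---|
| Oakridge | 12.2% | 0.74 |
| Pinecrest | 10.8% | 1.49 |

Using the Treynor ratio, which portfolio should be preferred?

Oakridge: Treynor = (12.2% − 2.4%) / 0.74 = 13.243
Pinecrest: Treynor = (10.8% − 2.4%) / 1.49 = 5.638
Highest: Oakridge (13.243).

Oakridge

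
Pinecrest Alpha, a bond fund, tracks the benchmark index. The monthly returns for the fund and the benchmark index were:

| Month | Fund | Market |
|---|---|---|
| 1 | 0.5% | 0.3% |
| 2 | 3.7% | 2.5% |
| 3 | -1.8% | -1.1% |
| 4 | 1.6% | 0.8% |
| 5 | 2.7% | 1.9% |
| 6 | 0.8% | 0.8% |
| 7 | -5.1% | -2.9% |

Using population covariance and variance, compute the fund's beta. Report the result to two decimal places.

r̄p = 0.3429%,  r̄m = 0.3286%
Cov = Σ(rp − r̄p)(rm − r̄m) / 7 = 4.6331
Var(rm) = Σ(rm − r̄m)² / 7 = 2.8706
β = Cov / Var = 4.6331 / 2.8706 = 1.6140

1.61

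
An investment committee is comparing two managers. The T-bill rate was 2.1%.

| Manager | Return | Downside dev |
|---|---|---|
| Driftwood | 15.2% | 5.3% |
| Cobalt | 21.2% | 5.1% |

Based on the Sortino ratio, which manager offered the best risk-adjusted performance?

Cobalt

Driftwood: Sortino ratio = (15.2% − 2.1%) / 5.3% = 2.472
Cobalt: Sortino ratio = (21.2% − 2.1%) / 5.1% = 3.745
Highest: Cobalt (3.745).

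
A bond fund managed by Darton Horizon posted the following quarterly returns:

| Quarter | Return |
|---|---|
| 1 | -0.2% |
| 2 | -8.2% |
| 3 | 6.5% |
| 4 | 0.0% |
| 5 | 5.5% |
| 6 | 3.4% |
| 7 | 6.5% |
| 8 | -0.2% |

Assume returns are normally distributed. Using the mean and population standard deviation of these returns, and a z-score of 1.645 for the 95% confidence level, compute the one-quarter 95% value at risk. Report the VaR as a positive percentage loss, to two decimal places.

5.95

r̄ = (-0.2 − 8.2 + 6.5 + 0 + 5.5 + 3.4 + 6.5 − 0.2) / 8 = 1.6625%
Population std dev = √[171.5188 / 8] = 4.6303%
VaR = −(r̄ − z·σ) = −(1.6625 − 1.645 × 4.6303) = −(-5.9543) = 5.9543%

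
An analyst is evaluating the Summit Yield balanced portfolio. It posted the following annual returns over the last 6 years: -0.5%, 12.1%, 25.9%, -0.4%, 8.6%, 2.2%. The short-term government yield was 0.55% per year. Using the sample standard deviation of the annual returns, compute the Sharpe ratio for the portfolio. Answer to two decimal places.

r̄ = (-0.5 + 12.1 + 25.9 − 0.4 + 8.6 + 2.2) / 6 = 47.90 / 6 = 7.9833%
Σ(r − r̄)² = (-0.5 − 7.9833)² + (12.1 − 7.9833)² + … = 514.0283
σ = √[514.0283 / 5] = 10.1393%
Sharpe = (r̄ − rf) / σ = (7.9833 − 0.55) / 10.1393 = 7.4333 / 10.1393 = 0.7331

0.73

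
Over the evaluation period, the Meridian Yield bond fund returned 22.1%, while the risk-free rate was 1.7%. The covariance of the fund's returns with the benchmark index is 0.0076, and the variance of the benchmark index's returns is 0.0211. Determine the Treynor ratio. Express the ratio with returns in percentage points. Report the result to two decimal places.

β = Cov / Var = 0.0076 / 0.0211 = 0.3602
Treynor = (Rp − Rf) / β = (22.1% − 1.7%) / 0.3602 = 20.40 / 0.3602 = 56.6352

56.64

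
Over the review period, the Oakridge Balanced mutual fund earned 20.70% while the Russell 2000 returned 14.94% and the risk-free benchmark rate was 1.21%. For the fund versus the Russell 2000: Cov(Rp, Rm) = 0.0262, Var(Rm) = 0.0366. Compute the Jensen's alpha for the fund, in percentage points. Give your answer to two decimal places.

9.66

β = Cov / Var = 0.0262 / 0.0366 = 0.7158
E[R] = Rf + β(Rm − Rf) = 1.21% + 0.7158 × (14.94% − 1.21%) = 11.0379%
α = Rp − E[R] = 20.70% − 11.0379% = 9.6621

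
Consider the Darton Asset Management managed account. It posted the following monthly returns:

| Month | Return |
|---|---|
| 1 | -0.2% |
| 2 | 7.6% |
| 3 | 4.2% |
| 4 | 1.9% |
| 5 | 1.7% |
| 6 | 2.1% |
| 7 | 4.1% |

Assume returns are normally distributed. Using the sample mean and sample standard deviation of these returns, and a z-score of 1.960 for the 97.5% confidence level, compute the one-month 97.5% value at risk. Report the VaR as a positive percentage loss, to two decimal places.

1.86

r̄ = (-0.2 + 7.6 + 4.2 + 1.9 + 1.7 + 2.1 + 4.1) / 7 = 21.40 / 7 = 3.0571%
Sample std dev = √[37.7371 / 6] = 2.5079%
VaR = −(r̄ − z·σ) = −(3.0571 − 1.960 × 2.5079) = −(-1.8584) = 1.8584%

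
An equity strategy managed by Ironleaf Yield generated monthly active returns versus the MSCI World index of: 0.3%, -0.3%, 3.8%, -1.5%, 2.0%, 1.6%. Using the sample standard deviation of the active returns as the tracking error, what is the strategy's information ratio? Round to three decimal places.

r̄ = (0.3 − 0.3 + 3.8 − 1.5 + 2 + 1.6) / 6 = 5.90 / 6 = 0.9833%
Sample std dev = √[17.6283 / 5] = 1.8777%
IR = r̄ / tracking error = 0.9833 / 1.8777 = 0.5237

0.524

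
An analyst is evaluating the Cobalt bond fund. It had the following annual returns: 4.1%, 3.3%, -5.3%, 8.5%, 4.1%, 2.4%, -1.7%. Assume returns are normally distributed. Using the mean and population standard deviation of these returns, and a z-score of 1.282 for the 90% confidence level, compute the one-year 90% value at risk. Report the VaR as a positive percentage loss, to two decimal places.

μ = (4.1 + 3.3 − 5.3 + 8.5 + 4.1 + 2.4 − 1.7) / 7 = 2.2000%
Population std dev = √[119.6200 / 7] = 4.1338%
VaR = −(μ − z·σ) = −(2.2000 − 1.282 × 4.1338) = −(-3.0995) = 3.0995%

3.10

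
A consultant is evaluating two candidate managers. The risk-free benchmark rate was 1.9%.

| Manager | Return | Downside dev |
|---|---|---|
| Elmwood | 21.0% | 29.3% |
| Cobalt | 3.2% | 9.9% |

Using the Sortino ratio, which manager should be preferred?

Elmwood

Elmwood: Sortino ratio = (21.0% − 1.9%) / 29.3% = 0.652
Cobalt: Sortino ratio = (3.2% − 1.9%) / 9.9% = 0.131
Highest: Elmwood (0.652).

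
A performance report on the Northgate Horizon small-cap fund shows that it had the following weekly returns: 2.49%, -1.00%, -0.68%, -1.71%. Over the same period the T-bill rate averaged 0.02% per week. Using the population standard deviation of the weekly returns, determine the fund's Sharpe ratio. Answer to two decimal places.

Mean return μ = -0.900 / 4 = -0.2250%
Σ(r − μ)² = (2.49 − (-0.2250))² + (-1 − (-0.2250))² + (-0.68 − (-0.2250))² + … = 10.3841
σ = √[10.3841 / 4] = 1.6112%
Sharpe = (μ − rf) / σ = (-0.2250 − 0.02) / 1.6112 = -0.2450 / 1.6112 = -0.1521

-0.15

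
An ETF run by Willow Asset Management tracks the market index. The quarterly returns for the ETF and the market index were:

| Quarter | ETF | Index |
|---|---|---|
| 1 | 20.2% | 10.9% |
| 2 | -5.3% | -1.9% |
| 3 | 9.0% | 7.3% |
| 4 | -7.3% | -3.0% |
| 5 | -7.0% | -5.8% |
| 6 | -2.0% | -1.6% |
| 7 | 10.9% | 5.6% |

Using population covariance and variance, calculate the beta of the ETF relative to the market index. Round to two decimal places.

r̄p = 2.6429%,  r̄m = 1.6429%
Cov = Σ(rp − r̄p)(rm − r̄m) / 7 = 56.0424
Var(rm) = Σ(rm − r̄m)² / 7 = 33.3396
β = Cov / Var = 56.0424 / 33.3396 = 1.6810

1.68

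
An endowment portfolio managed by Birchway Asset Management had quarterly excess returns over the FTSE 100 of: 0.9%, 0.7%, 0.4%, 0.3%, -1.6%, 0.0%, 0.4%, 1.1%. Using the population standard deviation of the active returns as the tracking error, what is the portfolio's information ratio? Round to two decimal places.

0.35

μ = (0.9 + 0.7 + 0.4 + 0.3 − 1.6 + 0 + 0.4 + 1.1) / 8 = 2.20 / 8 = 0.2750%
Population std dev = √[4.8750 / 8] = 0.7806%
IR = μ / tracking error = 0.2750 / 0.7806 = 0.3523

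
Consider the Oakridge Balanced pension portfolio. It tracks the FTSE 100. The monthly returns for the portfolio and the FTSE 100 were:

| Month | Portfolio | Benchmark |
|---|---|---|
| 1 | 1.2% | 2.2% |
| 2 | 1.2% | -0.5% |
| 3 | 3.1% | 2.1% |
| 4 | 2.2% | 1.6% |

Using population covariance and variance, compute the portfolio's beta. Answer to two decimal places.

r̄p = 1.9250%,  r̄m = 1.3500%
Cov = Σ(rp − r̄p)(rm − r̄m) / 4 = 0.4188
Var(rm) = Σ(rm − r̄m)² / 4 = 1.1925
β = Cov / Var = 0.4188 / 1.1925 = 0.3512

0.35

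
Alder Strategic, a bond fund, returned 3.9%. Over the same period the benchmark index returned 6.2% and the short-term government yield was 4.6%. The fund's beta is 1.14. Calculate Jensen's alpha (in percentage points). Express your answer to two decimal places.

CAPM expected return = Rf + β(Rm − Rf) = 4.6% + 1.14 × (6.2% − 4.6%) = 4.6 + 1.14 × 1.60 = 6.4240%
Jensen's α = Rp − E[R] = 3.9% − 6.4240% = -2.5240

-2.52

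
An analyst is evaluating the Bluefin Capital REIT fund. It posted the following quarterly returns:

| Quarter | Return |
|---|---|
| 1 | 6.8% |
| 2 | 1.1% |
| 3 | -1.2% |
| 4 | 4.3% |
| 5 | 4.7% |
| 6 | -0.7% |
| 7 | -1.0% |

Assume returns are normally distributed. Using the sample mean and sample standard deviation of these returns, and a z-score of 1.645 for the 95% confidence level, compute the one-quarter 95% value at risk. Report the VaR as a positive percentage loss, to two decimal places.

μ = (6.8 + 1.1 − 1.2 + 4.3 + 4.7 − 0.7 − 1) / 7 = 2.0000%
Σ(r − μ)² = (6.8 − 2.0000)² + (1.1 − 2.0000)² + (-1.2 − 2.0000)² + … = 62.9600
σ = √[62.9600 / 6] = 3.2393%
VaR = −(μ − z·σ) = −(2.0000 − 1.645 × 3.2393) = −(-3.3286) = 3.3286%

3.33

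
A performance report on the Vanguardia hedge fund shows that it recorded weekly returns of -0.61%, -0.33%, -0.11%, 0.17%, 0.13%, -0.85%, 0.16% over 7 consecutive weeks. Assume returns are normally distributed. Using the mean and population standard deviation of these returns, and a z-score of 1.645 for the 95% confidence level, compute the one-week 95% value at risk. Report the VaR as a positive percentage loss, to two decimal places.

μ = (-0.61 − 0.33 − 0.11 + 0.17 + 0.13 − 0.85 + 0.16) / 7 = -0.2057%
Population std dev = √[0.9908 / 7] = 0.3762%
VaR = −(μ − z·σ) = −(-0.2057 − 1.645 × 0.3762) = −(-0.8245) = 0.8245%

0.82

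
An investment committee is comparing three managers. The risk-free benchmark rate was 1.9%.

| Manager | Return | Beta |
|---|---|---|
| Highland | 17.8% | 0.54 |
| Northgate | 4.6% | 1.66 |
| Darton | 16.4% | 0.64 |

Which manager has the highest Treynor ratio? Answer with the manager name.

Highland: Treynor = (17.8% − 1.9%) / 0.54 = 29.444
Northgate: Treynor = (4.6% − 1.9%) / 1.66 = 1.627
Darton: Treynor = (16.4% − 1.9%) / 0.64 = 22.656
Highest: Highland (29.444).

Highland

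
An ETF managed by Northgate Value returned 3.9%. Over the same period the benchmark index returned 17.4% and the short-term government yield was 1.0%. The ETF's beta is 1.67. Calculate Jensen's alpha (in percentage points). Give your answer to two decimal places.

CAPM expected return = Rf + β(Rm − Rf) = 1.0% + 1.67 × (17.4% − 1.0%) = 1 + 1.67 × 16.40 = 28.3880%
Jensen's α = Rp − E[R] = 3.9% − 28.3880% = -24.4880

-24.49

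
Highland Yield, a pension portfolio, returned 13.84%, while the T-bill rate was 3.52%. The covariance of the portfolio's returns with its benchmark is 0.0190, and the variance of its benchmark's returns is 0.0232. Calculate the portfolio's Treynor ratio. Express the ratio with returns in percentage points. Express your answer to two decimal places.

12.60

β = Cov / Var = 0.0190 / 0.0232 = 0.8190
Treynor = (Rp − Rf) / β = (13.84% − 3.52%) / 0.8190 = 10.32 / 0.8190 = 12.6007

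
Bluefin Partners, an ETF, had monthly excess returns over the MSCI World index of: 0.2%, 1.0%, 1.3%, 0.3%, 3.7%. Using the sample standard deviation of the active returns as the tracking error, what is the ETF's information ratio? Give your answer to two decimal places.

0.92

Mean return μ = 6.50 / 5 = 1.3000%
Sample σ = √[Σ(r − μ)² / 4] = √[8.0600 / 4] = √2.0150 = 1.4195%
IR = μ / tracking error = 1.3000 / 1.4195 = 0.9158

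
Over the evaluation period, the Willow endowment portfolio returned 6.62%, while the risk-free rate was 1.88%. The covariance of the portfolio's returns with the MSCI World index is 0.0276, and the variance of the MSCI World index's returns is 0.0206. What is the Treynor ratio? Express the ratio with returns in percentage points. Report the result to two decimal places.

β = Cov / Var = 0.0276 / 0.0206 = 1.3398
Treynor = (Rp − Rf) / β = (6.62% − 1.88%) / 1.3398 = 4.74 / 1.3398 = 3.5378

3.54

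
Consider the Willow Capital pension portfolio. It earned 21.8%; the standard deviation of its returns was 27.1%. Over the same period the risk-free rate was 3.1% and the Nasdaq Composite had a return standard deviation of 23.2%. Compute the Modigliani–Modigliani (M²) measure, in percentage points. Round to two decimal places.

19.11

Sharpe = (Rp − Rf) / σp = (21.8% − 3.1%) / 27.1% = 0.6900
M² = Rf + Sharpe × σm = 3.1% + 0.6900 × 23.2% = 19.1080%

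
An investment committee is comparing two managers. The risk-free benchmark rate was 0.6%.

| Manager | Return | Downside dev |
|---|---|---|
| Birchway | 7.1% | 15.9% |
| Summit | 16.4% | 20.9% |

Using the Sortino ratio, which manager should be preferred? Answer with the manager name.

Summit

Birchway: Sortino ratio = (7.1% − 0.6%) / 15.9% = 0.409
Summit: Sortino ratio = (16.4% − 0.6%) / 20.9% = 0.756
Highest: Summit (0.756).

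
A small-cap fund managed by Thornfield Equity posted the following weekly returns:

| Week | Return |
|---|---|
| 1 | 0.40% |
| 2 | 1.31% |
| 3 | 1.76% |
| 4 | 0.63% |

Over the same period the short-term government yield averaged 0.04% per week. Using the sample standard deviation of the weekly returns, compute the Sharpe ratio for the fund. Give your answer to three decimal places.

Mean return μ = 4.100 / 4 = 1.0250%
Sample σ = √[Σ(r − μ)² / 3] = √[1.1681 / 3] = √0.3894 = 0.6240%
Sharpe = (μ − rf) / σ = (1.0250 − 0.04) / 0.6240 = 0.9850 / 0.6240 = 1.5785

1.579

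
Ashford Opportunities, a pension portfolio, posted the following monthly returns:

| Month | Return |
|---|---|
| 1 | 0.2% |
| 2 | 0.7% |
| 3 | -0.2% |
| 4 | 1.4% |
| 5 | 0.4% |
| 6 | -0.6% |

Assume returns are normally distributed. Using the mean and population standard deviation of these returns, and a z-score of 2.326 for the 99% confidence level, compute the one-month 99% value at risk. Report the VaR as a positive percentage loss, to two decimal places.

μ = (0.2 + 0.7 − 0.2 + 1.4 + 0.4 − 0.6) / 6 = 1.90 / 6 = 0.3167%
Σ(r − μ)² = 2.4483; population σ = √(2.4483/6) = 0.6388%
VaR = −(μ − z·σ) = −(0.3167 − 2.326 × 0.6388) = −(-1.1691) = 1.1691%

1.17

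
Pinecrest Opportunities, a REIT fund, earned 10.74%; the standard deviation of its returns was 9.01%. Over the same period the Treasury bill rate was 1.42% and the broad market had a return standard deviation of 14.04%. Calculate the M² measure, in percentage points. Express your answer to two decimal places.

15.94

Sharpe = (Rp − Rf) / σp = (10.74% − 1.42%) / 9.01% = 1.0344
M² = Rf + Sharpe × σm = 1.42% + 1.0344 × 14.04% = 15.9430%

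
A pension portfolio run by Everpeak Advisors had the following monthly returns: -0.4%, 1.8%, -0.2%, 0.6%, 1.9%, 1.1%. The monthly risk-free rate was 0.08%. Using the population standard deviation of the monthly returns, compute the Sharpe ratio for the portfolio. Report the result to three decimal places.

0.807

μ = (-0.4 + 1.8 − 0.2 + 0.6 + 1.9 + 1.1) / 6 = 4.80 / 6 = 0.8000%
Σ(r − μ)² = (-0.4 − 0.8000)² + (1.8 − 0.8000)² + (-0.2 − 0.8000)² + … = 4.7800
population σ = √(4.7800 / 6) = √0.7967 = 0.8926%
Sharpe = (μ − rf) / σ = (0.8000 − 0.08) / 0.8926 = 0.7200 / 0.8926 = 0.8066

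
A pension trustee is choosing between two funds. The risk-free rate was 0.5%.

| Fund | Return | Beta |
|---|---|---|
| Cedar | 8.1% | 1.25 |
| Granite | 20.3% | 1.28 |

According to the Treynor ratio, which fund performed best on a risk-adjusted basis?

Granite

Cedar: Treynor = (8.1% − 0.5%) / 1.25 = 6.080
Granite: Treynor = (20.3% − 0.5%) / 1.28 = 15.469
Highest: Granite (15.469).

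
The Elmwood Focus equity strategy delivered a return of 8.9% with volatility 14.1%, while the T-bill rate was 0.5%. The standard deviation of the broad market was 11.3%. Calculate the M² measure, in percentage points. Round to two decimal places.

Sharpe = (Rp − Rf) / σp = (8.9% − 0.5%) / 14.1% = 0.5957
M² = Rf + Sharpe × σm = 0.5% + 0.5957 × 11.3% = 7.2314%

7.23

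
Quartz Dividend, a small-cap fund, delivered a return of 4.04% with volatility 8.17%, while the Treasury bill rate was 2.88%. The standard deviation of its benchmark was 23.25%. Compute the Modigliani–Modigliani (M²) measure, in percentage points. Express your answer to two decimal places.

Sharpe = (Rp − Rf) / σp = (4.04% − 2.88%) / 8.17% = 0.1420
M² = Rf + Sharpe × σm = 2.88% + 0.1420 × 23.25% = 6.1815%

6.18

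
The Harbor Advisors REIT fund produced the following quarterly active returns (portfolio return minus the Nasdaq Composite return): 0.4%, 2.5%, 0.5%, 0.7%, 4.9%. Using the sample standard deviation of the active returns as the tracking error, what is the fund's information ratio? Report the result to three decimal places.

Mean return r̄ = 9.00 / 5 = 1.8000%
Σ(r − r̄)² = (0.4 − 1.8000)² + (2.5 − 1.8000)² + … = 14.9600
σ = √[14.9600 / 4] = 1.9339%
IR = r̄ / tracking error = 1.8000 / 1.9339 = 0.9308

0.931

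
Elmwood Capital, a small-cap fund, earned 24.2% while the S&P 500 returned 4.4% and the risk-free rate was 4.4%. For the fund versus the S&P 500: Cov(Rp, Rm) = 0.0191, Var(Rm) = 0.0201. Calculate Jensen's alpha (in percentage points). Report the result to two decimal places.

19.80

β = Cov / Var = 0.0191 / 0.0201 = 0.9502
E[R] = Rf + β(Rm − Rf) = 4.4% + 0.9502 × (4.4% − 4.4%) = 4.4000%
α = Rp − E[R] = 24.2% − 4.4000% = 19.8000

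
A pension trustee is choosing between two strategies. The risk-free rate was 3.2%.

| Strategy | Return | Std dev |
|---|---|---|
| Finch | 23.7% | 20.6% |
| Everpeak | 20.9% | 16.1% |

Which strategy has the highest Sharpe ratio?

Everpeak

Finch: Sharpe ratio = (23.7% − 3.2%) / 20.6% = 0.995
Everpeak: Sharpe ratio = (20.9% − 3.2%) / 16.1% = 1.099
Highest: Everpeak (1.099).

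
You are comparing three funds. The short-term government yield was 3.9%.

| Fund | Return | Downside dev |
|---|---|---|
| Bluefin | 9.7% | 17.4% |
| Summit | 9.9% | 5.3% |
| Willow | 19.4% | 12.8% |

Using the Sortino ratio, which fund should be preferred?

Willow

Bluefin: Sortino ratio = (9.7% − 3.9%) / 17.4% = 0.333
Summit: Sortino ratio = (9.9% − 3.9%) / 5.3% = 1.132
Willow: Sortino ratio = (19.4% − 3.9%) / 12.8% = 1.211
Highest: Willow (1.211).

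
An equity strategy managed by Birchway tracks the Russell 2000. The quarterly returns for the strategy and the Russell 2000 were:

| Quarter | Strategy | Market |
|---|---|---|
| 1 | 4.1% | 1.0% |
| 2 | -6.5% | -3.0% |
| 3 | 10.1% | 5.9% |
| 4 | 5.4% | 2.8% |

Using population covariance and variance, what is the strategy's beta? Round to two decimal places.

1.84

r̄p = 3.2750%,  r̄m = 1.6750%
Cov = Σ(rp − r̄p)(rm − r̄m) / 4 = 19.0919
Var(rm) = Σ(rm − r̄m)² / 4 = 10.3569
β = Cov / Var = 19.0919 / 10.3569 = 1.8434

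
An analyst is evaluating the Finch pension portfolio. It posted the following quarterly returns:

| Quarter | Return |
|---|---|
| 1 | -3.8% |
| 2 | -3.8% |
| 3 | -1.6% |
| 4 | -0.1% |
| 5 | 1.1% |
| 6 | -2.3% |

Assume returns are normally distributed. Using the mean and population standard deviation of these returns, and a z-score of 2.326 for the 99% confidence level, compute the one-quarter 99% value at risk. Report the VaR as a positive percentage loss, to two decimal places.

μ = (-3.8 − 3.8 − 1.6 − 0.1 + 1.1 − 2.3) / 6 = -10.50 / 6 = -1.7500%
Population std dev = √[19.5750 / 6] = 1.8062%
VaR = −(μ − z·σ) = −(-1.7500 − 2.326 × 1.8062) = −(-5.9512) = 5.9512%

5.95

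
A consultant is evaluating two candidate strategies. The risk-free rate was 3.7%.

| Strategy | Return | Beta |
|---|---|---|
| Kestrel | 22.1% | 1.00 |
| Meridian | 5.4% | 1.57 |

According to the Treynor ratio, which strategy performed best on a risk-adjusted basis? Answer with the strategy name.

Kestrel

Kestrel: Treynor = (22.1% − 3.7%) / 1.00 = 18.400
Meridian: Treynor = (5.4% − 3.7%) / 1.57 = 1.083
Highest: Kestrel (18.400).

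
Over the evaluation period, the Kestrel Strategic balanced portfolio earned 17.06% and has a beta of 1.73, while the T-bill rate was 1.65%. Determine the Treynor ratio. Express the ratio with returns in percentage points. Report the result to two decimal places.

Treynor = (Rp − Rf) / β = (17.06% − 1.65%) / 1.73 = 15.41 / 1.73 = 8.9075

8.91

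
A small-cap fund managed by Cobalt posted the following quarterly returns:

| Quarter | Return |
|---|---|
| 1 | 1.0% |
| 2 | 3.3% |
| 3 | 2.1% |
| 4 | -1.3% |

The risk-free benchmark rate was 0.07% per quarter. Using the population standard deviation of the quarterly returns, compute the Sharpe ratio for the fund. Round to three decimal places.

μ = (1 + 3.3 + 2.1 − 1.3) / 4 = 5.10 / 4 = 1.2750%
Σ(r − μ)² = (1 − 1.2750)² + (3.3 − 1.2750)² + (2.1 − 1.2750)² + … = 11.4875
σ = √[11.4875 / 4] = 1.6947%
Sharpe = (μ − rf) / σ = (1.2750 − 0.07) / 1.6947 = 1.2050 / 1.6947 = 0.7110

0.711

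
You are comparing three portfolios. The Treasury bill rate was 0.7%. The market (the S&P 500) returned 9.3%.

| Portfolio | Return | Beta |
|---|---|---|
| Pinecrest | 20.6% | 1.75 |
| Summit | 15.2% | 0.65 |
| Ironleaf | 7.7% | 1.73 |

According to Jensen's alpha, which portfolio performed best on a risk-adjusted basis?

Pinecrest: α = 20.6% − [0.7% + 1.75 × (9.3% − 0.7%)] = 4.850
Summit: α = 15.2% − [0.7% + 0.65 × (9.3% − 0.7%)] = 8.910
Ironleaf: α = 7.7% − [0.7% + 1.73 × (9.3% − 0.7%)] = -7.878
Highest: Summit (8.910).

Summit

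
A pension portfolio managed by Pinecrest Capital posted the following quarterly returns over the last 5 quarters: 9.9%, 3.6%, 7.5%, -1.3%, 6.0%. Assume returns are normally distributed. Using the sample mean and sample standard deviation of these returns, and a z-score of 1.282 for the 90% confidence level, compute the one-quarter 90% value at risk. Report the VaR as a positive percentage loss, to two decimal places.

r̄ = (9.9 + 3.6 + 7.5 − 1.3 + 6) / 5 = 25.70 / 5 = 5.1400%
Σ(r − r̄)² = (9.9 − 5.1400)² + (3.6 − 5.1400)² + (7.5 − 5.1400)² + … = 72.8120
σ = √[72.8120 / 4] = 4.2665%
VaR = −(r̄ − z·σ) = −(5.1400 − 1.282 × 4.2665) = −(-0.3297) = 0.3297%

0.33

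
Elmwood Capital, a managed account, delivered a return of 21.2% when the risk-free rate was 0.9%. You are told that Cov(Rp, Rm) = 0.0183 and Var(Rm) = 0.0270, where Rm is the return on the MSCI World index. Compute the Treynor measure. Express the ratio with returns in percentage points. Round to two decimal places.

29.95

β = Cov / Var = 0.0183 / 0.0270 = 0.6778
Treynor = (Rp − Rf) / β = (21.2% − 0.9%) / 0.6778 = 20.30 / 0.6778 = 29.9498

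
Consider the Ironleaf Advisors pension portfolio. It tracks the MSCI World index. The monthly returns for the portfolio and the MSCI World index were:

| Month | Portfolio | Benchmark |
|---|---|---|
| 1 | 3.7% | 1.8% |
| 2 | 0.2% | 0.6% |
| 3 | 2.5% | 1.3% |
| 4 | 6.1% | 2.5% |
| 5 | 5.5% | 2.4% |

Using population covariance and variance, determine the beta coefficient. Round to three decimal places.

r̄p = 3.6000%,  r̄m = 1.7200%
Cov = Σ(rp − r̄p)(rm − r̄m) / 5 = 1.5040
Var(rm) = Σ(rm − r̄m)² / 5 = 0.5016
β = Cov / Var = 1.5040 / 0.5016 = 2.9984

2.998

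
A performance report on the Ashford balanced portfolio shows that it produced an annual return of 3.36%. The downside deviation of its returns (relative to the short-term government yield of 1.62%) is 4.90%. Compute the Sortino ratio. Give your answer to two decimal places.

Sortino = (Rp − Rf) / σd = (3.36% − 1.62%) / 4.90% = 1.74% / 4.90% = 0.3551

0.36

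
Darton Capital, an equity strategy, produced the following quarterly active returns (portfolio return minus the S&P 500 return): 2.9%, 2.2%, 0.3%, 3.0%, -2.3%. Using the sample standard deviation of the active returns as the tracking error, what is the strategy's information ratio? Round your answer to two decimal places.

Mean return r̄ = 6.10 / 5 = 1.2200%
Σ(r − r̄)² = 20.1880; sample σ = √(20.1880/4) = 2.2466%
IR = r̄ / tracking error = 1.2200 / 2.2466 = 0.5430

0.54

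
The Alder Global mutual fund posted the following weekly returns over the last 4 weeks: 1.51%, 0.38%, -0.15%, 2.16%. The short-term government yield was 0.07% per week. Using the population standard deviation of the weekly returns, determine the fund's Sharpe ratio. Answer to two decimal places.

0.99

μ = (1.51 + 0.38 − 0.15 + 2.16) / 4 = 3.900 / 4 = 0.9750%
Σ(r − μ)² = (1.51 − 0.9750)² + (0.38 − 0.9750)² + … = 3.3101
σ = √[3.3101 / 4] = 0.9097%
Sharpe = (μ − rf) / σ = (0.9750 − 0.07) / 0.9097 = 0.9050 / 0.9097 = 0.9948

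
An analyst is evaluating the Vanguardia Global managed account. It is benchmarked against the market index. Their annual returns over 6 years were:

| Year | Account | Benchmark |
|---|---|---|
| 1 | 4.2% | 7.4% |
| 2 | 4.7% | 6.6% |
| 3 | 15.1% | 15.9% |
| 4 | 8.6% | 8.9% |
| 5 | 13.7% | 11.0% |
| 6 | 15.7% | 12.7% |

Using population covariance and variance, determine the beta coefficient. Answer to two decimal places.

r̄p = 10.3333%,  r̄m = 10.4167%
Cov = Σ(rp − r̄p)(rm − r̄m) / 6 = 13.8311
Var(rm) = Σ(rm − r̄m)² / 6 = 10.2647
β = Cov / Var = 13.8311 / 10.2647 = 1.3474

1.35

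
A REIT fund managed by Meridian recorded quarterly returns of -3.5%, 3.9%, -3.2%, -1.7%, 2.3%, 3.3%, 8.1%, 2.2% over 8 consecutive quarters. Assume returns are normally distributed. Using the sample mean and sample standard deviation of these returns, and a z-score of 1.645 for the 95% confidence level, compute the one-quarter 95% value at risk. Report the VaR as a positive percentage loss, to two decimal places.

r̄ = (-3.5 + 3.9 − 3.2 − 1.7 + 2.3 + 3.3 + 8.1 + 2.2) / 8 = 1.4250%
Sample σ = √[Σ(r − r̄)² / 7] = √[110.9750 / 7] = √15.8536 = 3.9817%
VaR = −(r̄ − z·σ) = −(1.4250 − 1.645 × 3.9817) = −(-5.1249) = 5.1249%

5.12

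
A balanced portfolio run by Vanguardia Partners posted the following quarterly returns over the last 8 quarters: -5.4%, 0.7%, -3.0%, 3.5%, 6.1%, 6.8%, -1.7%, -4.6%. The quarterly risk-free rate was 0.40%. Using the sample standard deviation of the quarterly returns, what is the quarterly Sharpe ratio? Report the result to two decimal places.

r̄ = (-5.4 + 0.7 − 3 + 3.5 + 6.1 + 6.8 − 1.7 − 4.6) / 8 = 0.3000%
Σ(r − r̄)² = 157.6800; sample σ = √(157.6800/7) = 4.7461%
Sharpe = (r̄ − rf) / σ = (0.3000 − 0.4) / 4.7461 = -0.1000 / 4.7461 = -0.0211

-0.02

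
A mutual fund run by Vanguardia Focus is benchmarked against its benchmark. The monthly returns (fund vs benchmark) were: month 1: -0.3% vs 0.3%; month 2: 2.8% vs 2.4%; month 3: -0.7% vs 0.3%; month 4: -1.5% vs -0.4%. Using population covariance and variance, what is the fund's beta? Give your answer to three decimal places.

r̄p = 0.0750%,  r̄m = 0.6500%
Cov = Σ(rp − r̄p)(rm − r̄m) / 4 = 1.7063
Var(rm) = Σ(rm − r̄m)² / 4 = 1.1025
β = Cov / Var = 1.7063 / 1.1025 = 1.5477

1.548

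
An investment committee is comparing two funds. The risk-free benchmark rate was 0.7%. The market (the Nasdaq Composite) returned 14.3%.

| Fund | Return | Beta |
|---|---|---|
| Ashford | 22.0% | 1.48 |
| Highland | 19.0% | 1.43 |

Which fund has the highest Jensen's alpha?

Ashford: α = 22.0% − [0.7% + 1.48 × (14.3% − 0.7%)] = 1.172
Highland: α = 19.0% − [0.7% + 1.43 × (14.3% − 0.7%)] = -1.148
Highest: Ashford (1.172).

Ashford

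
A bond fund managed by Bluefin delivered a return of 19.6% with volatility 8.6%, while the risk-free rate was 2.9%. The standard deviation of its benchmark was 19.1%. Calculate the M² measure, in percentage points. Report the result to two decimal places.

Sharpe = (Rp − Rf) / σp = (19.6% − 2.9%) / 8.6% = 1.9419
M² = Rf + Sharpe × σm = 2.9% + 1.9419 × 19.1% = 39.9903%

39.99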